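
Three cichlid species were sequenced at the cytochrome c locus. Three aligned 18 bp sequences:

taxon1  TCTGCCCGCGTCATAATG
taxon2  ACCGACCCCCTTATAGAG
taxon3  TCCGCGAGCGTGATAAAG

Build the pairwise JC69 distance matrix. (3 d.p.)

taxon1–taxon2: 8/18 sites differ → p ≈ 0.444444, d = −0.75 ln(1 − 0.592592) = 0.673455 ≈ 0.673.
taxon1–taxon3: 5/18 sites differ → p ≈ 0.277778, d = −0.75 ln(1 − 0.370371) = 0.346968 ≈ 0.347.
taxon2–taxon3: 8/18 sites differ → p ≈ 0.444444, d = −0.75 ln(1 − 0.592592) = 0.673455 ≈ 0.673.

d(taxon1,taxon2) = 0.673, d(taxon1,taxon3) = 0.347, d(taxon2,taxon3) = 0.673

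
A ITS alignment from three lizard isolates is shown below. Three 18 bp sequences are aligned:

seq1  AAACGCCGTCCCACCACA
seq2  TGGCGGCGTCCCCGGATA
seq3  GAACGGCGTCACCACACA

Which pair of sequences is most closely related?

seq1 and seq3

seq1–seq2: 8/18 differ, p = 0.444, d = 0.673.
seq1–seq3: 5/18 differ, p = 0.278, d = 0.347.
seq2–seq3: 7/18 differ, p = 0.389, d = 0.548.
The smallest distance is between seq1 and seq3.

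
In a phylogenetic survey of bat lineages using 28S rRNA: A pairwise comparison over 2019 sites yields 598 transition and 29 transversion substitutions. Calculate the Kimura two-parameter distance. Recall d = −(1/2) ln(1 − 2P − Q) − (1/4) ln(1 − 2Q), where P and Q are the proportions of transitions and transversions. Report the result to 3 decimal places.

P = 598/2019 ≈ 0.296186 and Q = 29/2019 ≈ 0.014364.
Under the Kimura two-parameter model, d = −½ ln(1 − 2P − Q) − ¼ ln(1 − 2Q).
1 − 2P − Q = 0.393264, giving −½ ln(0.393264) = 0.466637.
1 − 2Q = 0.971272, giving −¼ ln(0.971272) = 0.007287.
d = 0.466637 + 0.007287 = 0.473924.

0.474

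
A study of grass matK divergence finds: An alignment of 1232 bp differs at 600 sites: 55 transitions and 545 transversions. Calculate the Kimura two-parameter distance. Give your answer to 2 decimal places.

P = 55/1232 ≈ 0.044643 and Q = 545/1232 ≈ 0.44237.
Under the Kimura two-parameter model, d = −½ ln(1 − 2P − Q) − ¼ ln(1 − 2Q).
1 − 2P − Q = 0.468344, giving −½ ln(0.468344) = 0.379276.
1 − 2Q = 0.11526, giving −¼ ln(0.11526) = 0.540141.
d = 0.379276 + 0.540141 = 0.919417.

0.92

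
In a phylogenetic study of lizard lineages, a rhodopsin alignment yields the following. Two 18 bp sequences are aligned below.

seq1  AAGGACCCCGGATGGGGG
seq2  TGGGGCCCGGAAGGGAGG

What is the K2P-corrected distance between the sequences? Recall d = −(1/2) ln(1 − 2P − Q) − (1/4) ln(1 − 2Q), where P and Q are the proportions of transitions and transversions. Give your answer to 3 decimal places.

0.574

Of 18 sites, 4 differences are transitions and 3 are transversions, so P = 4/18 ≈ 0.222222 and Q = 3/18 ≈ 0.166667.
Under the Kimura two-parameter model, d = −½ ln(1 − 2P − Q) − ¼ ln(1 − 2Q).
1 − 2P − Q = 0.388889, giving −½ ln(0.388889) = 0.472231.
1 − 2Q = 0.666666, giving −¼ ln(0.666666) = 0.101367.
d = 0.472231 + 0.101367 = 0.573598.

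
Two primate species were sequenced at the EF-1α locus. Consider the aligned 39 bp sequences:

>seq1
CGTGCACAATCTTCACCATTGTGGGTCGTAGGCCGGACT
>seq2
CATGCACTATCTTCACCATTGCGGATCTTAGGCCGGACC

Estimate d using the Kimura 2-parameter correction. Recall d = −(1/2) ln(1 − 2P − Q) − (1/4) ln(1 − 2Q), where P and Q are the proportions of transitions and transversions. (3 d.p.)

0.175

Of 39 sites, 4 differences are transitions and 2 are transversions, so P = 4/39 ≈ 0.102564 and Q = 2/39 ≈ 0.051282.
Under the Kimura two-parameter model, d = −½ ln(1 − 2P − Q) − ¼ ln(1 − 2Q).
1 − 2P − Q = 0.74359, giving −½ ln(0.74359) = 0.148133.
1 − 2Q = 0.897436, giving −¼ ln(0.897436) = 0.027053.
d = 0.148133 + 0.027053 = 0.175186.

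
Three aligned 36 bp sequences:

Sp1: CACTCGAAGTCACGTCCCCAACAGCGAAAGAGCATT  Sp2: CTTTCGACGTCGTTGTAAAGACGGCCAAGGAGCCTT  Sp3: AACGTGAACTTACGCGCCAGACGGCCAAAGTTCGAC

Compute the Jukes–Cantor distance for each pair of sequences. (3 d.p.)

Sp1–Sp2: 16/36 sites differ → p ≈ 0.444444, d = −0.75 ln(1 − 0.592592) = 0.673455 ≈ 0.673.
Sp1–Sp3: 16/36 sites differ → p ≈ 0.444444, d = −0.75 ln(1 − 0.592592) = 0.673455 ≈ 0.673.
Sp2–Sp3: 21/36 sites differ → p ≈ 0.583333, d = −0.75 ln(1 − 0.777777) = 1.128055 ≈ 1.128.

d(Sp1,Sp2) = 0.673, d(Sp1,Sp3) = 0.673, d(Sp2,Sp3) = 1.128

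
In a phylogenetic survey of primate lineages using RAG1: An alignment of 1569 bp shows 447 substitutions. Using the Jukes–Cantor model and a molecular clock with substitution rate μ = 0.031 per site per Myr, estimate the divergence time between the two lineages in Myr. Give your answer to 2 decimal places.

5.78

p = 447/1569 ≈ 0.284895.
d = −(3/4) ln(1 − 4p/3) = −0.75 ln(1 − 0.37986) = −0.75 ln(0.62014)
  = −0.75 × (-0.477810) = 0.358358 substitutions/site.
Under a molecular clock d = 2μt, so t = d/(2μ) = 0.358358 / (2 × 0.031) = 5.78 Myr.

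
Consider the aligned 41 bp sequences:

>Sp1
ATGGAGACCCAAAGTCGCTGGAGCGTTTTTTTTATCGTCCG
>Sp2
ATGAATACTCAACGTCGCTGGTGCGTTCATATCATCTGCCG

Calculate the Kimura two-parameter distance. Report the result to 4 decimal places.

Of 41 sites, 4 differences are transitions and 7 are transversions, so P = 4/41 ≈ 0.097561 and Q = 7/41 ≈ 0.170732.
Under the Kimura two-parameter model, d = −½ ln(1 − 2P − Q) − ¼ ln(1 − 2Q).
1 − 2P − Q = 0.634146, giving −½ ln(0.634146) = 0.227738.
1 − 2Q = 0.658536, giving −¼ ln(0.658536) = 0.104434.
d = 0.227738 + 0.104434 = 0.332172.

0.3322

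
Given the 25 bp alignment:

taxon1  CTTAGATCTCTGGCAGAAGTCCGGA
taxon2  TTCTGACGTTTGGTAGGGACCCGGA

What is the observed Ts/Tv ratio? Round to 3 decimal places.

Transitions are A↔G and C↔T; transversions are all other mismatches.
Transitions: 9. Transversions: 2.
R = 9/2 = 4.500.

4.500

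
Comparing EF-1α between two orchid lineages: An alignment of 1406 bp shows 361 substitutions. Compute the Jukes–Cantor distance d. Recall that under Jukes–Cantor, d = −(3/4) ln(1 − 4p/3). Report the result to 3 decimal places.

0.314

p = 361/1406 ≈ 0.256757.
d = −(3/4) ln(1 − 4p/3) = −0.75 ln(1 − 0.342343) = −0.75 ln(0.657657)
  = −0.75 × (-0.419072) = 0.314304 substitutions/site.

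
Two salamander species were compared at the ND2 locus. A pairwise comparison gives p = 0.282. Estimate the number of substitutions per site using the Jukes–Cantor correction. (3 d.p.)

0.354

d = −(3/4) ln(1 − 4p/3) = −0.75 ln(1 − 0.376) = −0.75 ln(0.624)
  = −0.75 × (-0.471605) = 0.353704 substitutions/site.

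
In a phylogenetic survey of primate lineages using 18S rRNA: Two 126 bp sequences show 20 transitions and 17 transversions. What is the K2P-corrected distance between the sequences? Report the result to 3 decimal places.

0.380

P = 20/126 ≈ 0.15873 and Q = 17/126 ≈ 0.134921.
Under the Kimura two-parameter model, d = −½ ln(1 − 2P − Q) − ¼ ln(1 − 2Q).
1 − 2P − Q = 0.547619, giving −½ ln(0.547619) = 0.301088.
1 − 2Q = 0.730158, giving −¼ ln(0.730158) = 0.078624.
d = 0.301088 + 0.078624 = 0.379712.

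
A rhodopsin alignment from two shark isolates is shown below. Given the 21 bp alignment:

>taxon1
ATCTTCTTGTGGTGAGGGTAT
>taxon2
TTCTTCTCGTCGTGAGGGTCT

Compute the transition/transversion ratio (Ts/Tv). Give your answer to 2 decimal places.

Transitions are A↔G and C↔T; transversions are all other mismatches.
Transitions: 1. Transversions: 3.
R = 1/3 = 0.333333… ≈ 0.33 (to 2 d.p.).

0.33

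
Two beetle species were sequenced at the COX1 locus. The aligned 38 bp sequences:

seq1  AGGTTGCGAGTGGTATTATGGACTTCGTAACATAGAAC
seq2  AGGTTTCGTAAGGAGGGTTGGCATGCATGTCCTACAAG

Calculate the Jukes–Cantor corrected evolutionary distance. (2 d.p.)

0.75

The sequences differ at 18 of 38 sites, so p = 18/38 ≈ 0.473684.
d = −(3/4) ln(1 − 4p/3) = −0.75 ln(1 − 0.631579) = −0.75 ln(0.368421)
  = −0.75 × (-0.998529) = 0.748897 substitutions/site.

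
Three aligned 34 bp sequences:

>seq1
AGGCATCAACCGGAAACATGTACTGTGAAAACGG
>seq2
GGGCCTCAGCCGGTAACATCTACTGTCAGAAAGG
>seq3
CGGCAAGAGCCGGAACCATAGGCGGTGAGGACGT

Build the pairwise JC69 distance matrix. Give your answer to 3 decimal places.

d(seq1,seq2) = 0.282, d(seq1,seq3) = 0.477, d(seq2,seq3) = 0.597

seq1–seq2: 8/34 sites differ → p ≈ 0.235294, d = −0.75 ln(1 − 0.313725) = 0.282358 ≈ 0.282.
seq1–seq3: 12/34 sites differ → p ≈ 0.352941, d = −0.75 ln(1 − 0.470588) = 0.476991 ≈ 0.477.
seq2–seq3: 14/34 sites differ → p ≈ 0.411765, d = −0.75 ln(1 − 0.54902) = 0.597249 ≈ 0.597.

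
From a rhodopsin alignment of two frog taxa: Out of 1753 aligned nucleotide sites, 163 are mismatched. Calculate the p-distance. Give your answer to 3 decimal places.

p = 163/1753 = 0.092983… ≈ 0.093 (to 3 d.p.).

0.093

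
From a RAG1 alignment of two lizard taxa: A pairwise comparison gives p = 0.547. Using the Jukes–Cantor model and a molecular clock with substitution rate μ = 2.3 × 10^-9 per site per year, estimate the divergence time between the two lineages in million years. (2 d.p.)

213.08

d = −(3/4) ln(1 − 4p/3) = −0.75 ln(1 − 0.729333) = −0.75 ln(0.270667)
  = −0.75 × (-1.306866) = 0.980150 substitutions/site.
Under a molecular clock d = 2μt, so t = d/(2μ) = 0.980150 / (2 × 2.3 × 10^-9) = 213.08 million years.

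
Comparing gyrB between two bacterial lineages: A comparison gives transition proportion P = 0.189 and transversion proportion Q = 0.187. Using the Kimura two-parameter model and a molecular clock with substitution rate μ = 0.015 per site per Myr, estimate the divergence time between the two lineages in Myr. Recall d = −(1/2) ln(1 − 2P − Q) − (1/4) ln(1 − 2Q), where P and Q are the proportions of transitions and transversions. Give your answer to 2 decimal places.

Under the Kimura two-parameter model, d = −½ ln(1 − 2P − Q) − ¼ ln(1 − 2Q).
1 − 2P − Q = 0.435, giving −½ ln(0.435) = 0.416205.
1 − 2Q = 0.626, giving −¼ ln(0.626) = 0.117101.
d = 0.416205 + 0.117101 = 0.533306.
Under a molecular clock d = 2μt, so t = d/(2μ) = 0.533306 / (2 × 0.015) = 17.78 Myr.

17.78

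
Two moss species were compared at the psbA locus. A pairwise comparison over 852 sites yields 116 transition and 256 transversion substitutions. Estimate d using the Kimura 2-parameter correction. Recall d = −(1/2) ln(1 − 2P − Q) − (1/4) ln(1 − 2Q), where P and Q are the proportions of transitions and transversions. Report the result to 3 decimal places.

P = 116/852 ≈ 0.13615 and Q = 256/852 ≈ 0.300469.
Under the Kimura two-parameter model, d = −½ ln(1 − 2P − Q) − ¼ ln(1 − 2Q).
1 − 2P − Q = 0.427231, giving −½ ln(0.427231) = 0.425215.
1 − 2Q = 0.399062, giving −¼ ln(0.399062) = 0.229660.
d = 0.425215 + 0.229660 = 0.654875.

0.655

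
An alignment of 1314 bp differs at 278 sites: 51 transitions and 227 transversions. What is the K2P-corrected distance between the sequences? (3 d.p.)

0.250

P = 51/1314 ≈ 0.038813 and Q = 227/1314 ≈ 0.172755.
Under the Kimura two-parameter model, d = −½ ln(1 − 2P − Q) − ¼ ln(1 − 2Q).
1 − 2P − Q = 0.749619, giving −½ ln(0.749619) = 0.144095.
1 − 2Q = 0.65449, giving −¼ ln(0.65449) = 0.105975.
d = 0.144095 + 0.105975 = 0.250070.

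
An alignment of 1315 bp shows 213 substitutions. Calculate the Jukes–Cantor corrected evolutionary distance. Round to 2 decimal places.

p = 213/1315 ≈ 0.161977.
d = −(3/4) ln(1 − 4p/3) = −0.75 ln(1 − 0.215969) = −0.75 ln(0.784031)
  = −0.75 × (-0.243307) = 0.182480 substitutions/site.

0.18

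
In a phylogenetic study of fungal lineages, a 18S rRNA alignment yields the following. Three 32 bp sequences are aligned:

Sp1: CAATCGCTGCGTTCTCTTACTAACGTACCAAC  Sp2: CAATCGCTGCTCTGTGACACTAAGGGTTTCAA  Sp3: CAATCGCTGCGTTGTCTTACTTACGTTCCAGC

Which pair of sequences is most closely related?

Sp1–Sp2: 13/32 differ, p = 0.406, d = 0.585.
Sp1–Sp3: 4/32 differ, p = 0.125, d = 0.137.
Sp2–Sp3: 13/32 differ, p = 0.406, d = 0.585.
The smallest distance is between Sp1 and Sp3.

Sp1 and Sp3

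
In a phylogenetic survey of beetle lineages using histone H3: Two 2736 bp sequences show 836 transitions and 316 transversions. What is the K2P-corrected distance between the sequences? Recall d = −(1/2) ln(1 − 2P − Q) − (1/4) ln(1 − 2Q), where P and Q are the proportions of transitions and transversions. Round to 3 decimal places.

0.714

P = 836/2736 ≈ 0.305556 and Q = 316/2736 ≈ 0.115497.
Under the Kimura two-parameter model, d = −½ ln(1 − 2P − Q) − ¼ ln(1 − 2Q).
1 − 2P − Q = 0.273391, giving −½ ln(0.273391) = 0.648426.
1 − 2Q = 0.769006, giving −¼ ln(0.769006) = 0.065664.
d = 0.648426 + 0.065664 = 0.714090.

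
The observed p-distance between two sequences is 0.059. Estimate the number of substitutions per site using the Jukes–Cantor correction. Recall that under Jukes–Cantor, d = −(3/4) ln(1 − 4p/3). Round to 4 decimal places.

0.0615

d = −(3/4) ln(1 − 4p/3) = −0.75 ln(1 − 0.078667) = −0.75 ln(0.921333)
  = −0.75 × (-0.081934) = 0.061451 substitutions/site.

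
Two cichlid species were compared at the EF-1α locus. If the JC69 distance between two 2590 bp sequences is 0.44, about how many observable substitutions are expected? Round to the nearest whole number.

Invert JC69: p = (3/4)(1 − e^(−4d/3)) = 0.75 × (1 − e^(-0.586667)) = 0.75 × (1 − 0.556178) = 0.332867.
Expected differing sites = pL ≈ 0.332867 × 2590 = 862.12553 ≈ 862.

862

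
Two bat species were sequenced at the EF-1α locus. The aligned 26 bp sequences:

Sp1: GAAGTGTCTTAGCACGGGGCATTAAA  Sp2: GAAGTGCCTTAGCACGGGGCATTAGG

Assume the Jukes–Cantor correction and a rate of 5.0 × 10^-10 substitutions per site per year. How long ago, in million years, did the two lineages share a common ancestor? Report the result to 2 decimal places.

125.29

The sequences differ at 3 of 26 sites (7, 25, 26), so p = 3/26 ≈ 0.115385.
d = −(3/4) ln(1 − 4p/3) = −0.75 ln(1 − 0.153847) = −0.75 ln(0.846153)
  = −0.75 × (-0.167055) = 0.125291 substitutions/site.
Under a molecular clock d = 2μt, so t = d/(2μ) = 0.125291 / (2 × 5.0 × 10^-10) = 125.29 million years.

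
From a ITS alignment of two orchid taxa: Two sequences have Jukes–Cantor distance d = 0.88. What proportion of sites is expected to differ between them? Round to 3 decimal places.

p = (3/4)(1 − e^(−4d/3)) = 0.75 × (1 − e^(-1.173333)) = 0.75 × (1 − 0.309334) = 0.518000.

0.518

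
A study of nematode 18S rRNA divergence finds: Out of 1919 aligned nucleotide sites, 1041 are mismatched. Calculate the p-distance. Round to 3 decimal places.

p = 1041/1919 = 0.542470… ≈ 0.542 (to 3 d.p.).

0.542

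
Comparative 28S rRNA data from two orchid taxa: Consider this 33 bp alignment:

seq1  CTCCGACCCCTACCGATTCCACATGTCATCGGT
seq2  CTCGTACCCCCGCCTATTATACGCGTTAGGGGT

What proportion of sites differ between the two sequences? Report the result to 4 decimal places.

0.3636

The sequences differ at 12 of 33 positions.
p = 12/33 = 0.363636… ≈ 0.3636 (to 4 d.p.).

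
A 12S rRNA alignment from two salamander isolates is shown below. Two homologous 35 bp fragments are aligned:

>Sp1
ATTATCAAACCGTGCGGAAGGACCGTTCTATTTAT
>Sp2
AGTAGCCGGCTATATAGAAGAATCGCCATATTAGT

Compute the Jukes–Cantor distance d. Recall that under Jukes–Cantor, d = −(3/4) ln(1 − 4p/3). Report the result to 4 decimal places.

The sequences differ at 17 of 35 sites, so p = 17/35 ≈ 0.485714.
d = −(3/4) ln(1 − 4p/3) = −0.75 ln(1 − 0.647619) = −0.75 ln(0.352381)
  = −0.75 × (-1.043042) = 0.782282 substitutions/site.

0.7823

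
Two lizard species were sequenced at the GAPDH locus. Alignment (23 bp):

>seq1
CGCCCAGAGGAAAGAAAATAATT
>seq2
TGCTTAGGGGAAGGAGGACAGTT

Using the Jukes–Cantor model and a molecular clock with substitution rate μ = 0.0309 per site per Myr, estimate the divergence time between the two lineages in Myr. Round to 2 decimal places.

8.95

The sequences differ at 9 of 23 sites (1, 4, 5, 8, 13, 16, 17, 19, 21), so p = 9/23 ≈ 0.391304.
d = −(3/4) ln(1 − 4p/3) = −0.75 ln(1 − 0.521739) = −0.75 ln(0.478261)
  = −0.75 × (-0.737599) = 0.553199 substitutions/site.
Under a molecular clock d = 2μt, so t = d/(2μ) = 0.553199 / (2 × 0.0309) = 8.95 Myr.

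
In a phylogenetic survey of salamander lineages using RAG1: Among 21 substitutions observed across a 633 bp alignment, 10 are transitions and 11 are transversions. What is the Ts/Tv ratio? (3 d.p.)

0.909

R = 10/11 = 0.909090… ≈ 0.909 (to 3 d.p.).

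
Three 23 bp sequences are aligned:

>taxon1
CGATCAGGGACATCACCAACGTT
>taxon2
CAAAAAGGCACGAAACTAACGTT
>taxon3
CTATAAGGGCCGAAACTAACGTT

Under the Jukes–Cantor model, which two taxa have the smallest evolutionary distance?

taxon1–taxon2: 8/23 differ, p = 0.348, d = 0.467.
taxon1–taxon3: 7/23 differ, p = 0.304, d = 0.390.
taxon2–taxon3: 4/23 differ, p = 0.174, d = 0.198.
The smallest distance is between taxon2 and taxon3.

taxon2 and taxon3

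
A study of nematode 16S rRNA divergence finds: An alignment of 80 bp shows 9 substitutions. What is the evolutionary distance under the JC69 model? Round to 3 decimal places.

p = 9/80 = 0.1125.
d = −(3/4) ln(1 − 4p/3) = −0.75 ln(1 − 0.15) = −0.75 ln(0.85)
  = −0.75 × (-0.162519) = 0.121889 substitutions/site.

0.122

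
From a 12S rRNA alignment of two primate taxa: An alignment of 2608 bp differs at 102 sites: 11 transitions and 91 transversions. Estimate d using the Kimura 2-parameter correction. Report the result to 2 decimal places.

0.04

P = 11/2608 ≈ 0.004218 and Q = 91/2608 ≈ 0.034893.
Under the Kimura two-parameter model, d = −½ ln(1 − 2P − Q) − ¼ ln(1 − 2Q).
1 − 2P − Q = 0.956671, giving −½ ln(0.956671) = 0.022148.
1 − 2Q = 0.930214, giving −¼ ln(0.930214) = 0.018085.
d = 0.022148 + 0.018085 = 0.040233.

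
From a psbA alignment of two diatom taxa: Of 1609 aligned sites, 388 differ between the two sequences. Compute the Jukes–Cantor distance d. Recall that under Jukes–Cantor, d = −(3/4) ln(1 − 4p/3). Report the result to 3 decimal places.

0.291

p = 388/1609 ≈ 0.241144.
d = −(3/4) ln(1 − 4p/3) = −0.75 ln(1 − 0.321525) = −0.75 ln(0.678475)
  = −0.75 × (-0.387908) = 0.290931 substitutions/site.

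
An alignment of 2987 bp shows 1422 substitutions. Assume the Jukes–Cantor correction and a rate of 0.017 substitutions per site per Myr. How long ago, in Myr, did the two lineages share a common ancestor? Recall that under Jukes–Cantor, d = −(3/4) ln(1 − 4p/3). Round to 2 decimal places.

22.22

p = 1422/2987 ≈ 0.476063.
d = −(3/4) ln(1 − 4p/3) = −0.75 ln(1 − 0.634751) = −0.75 ln(0.365249)
  = −0.75 × (-1.007176) = 0.755382 substitutions/site.
Under a molecular clock d = 2μt, so t = d/(2μ) = 0.755382 / (2 × 0.017) = 22.22 Myr.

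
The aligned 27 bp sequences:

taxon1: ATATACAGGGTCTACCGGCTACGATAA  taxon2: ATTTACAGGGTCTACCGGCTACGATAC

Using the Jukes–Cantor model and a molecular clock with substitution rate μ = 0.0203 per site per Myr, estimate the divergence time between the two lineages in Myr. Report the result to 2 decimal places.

The sequences differ at 2 of 27 sites (3, 27), so p = 2/27 ≈ 0.074074.
d = −(3/4) ln(1 − 4p/3) = −0.75 ln(1 − 0.098765) = −0.75 ln(0.901235)
  = −0.75 × (-0.103989) = 0.077992 substitutions/site.
Under a molecular clock d = 2μt, so t = d/(2μ) = 0.077992 / (2 × 0.0203) = 1.92 Myr.

1.92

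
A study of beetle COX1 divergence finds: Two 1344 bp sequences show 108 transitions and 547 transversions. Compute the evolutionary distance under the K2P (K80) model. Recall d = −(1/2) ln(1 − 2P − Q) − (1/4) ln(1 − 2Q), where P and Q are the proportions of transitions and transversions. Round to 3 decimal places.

P = 108/1344 ≈ 0.080357 and Q = 547/1344 ≈ 0.406994.
Under the Kimura two-parameter model, d = −½ ln(1 − 2P − Q) − ¼ ln(1 − 2Q).
1 − 2P − Q = 0.432292, giving −½ ln(0.432292) = 0.419327.
1 − 2Q = 0.186012, giving −¼ ln(0.186012) = 0.420486.
d = 0.419327 + 0.420486 = 0.839813.

0.840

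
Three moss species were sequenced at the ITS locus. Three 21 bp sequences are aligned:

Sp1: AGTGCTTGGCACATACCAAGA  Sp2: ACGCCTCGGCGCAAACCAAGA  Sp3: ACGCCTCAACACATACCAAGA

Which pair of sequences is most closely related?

Sp2 and Sp3

Sp1–Sp2: 6/21 differ, p = 0.286, d = 0.360.
Sp1–Sp3: 6/21 differ, p = 0.286, d = 0.360.
Sp2–Sp3: 4/21 differ, p = 0.190, d = 0.220.
The smallest distance is between Sp2 and Sp3.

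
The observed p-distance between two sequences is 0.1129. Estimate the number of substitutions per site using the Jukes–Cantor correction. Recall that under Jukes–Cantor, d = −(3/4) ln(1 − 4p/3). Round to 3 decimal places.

d = −(3/4) ln(1 − 4p/3) = −0.75 ln(1 − 0.150533) = −0.75 ln(0.849467)
  = −0.75 × (-0.163146) = 0.122360 substitutions/site.

0.122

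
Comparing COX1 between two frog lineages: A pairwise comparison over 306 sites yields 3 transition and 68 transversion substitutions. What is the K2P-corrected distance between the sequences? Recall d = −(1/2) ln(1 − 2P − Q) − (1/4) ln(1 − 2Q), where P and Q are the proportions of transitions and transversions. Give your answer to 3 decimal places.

P = 3/306 ≈ 0.009804 and Q = 68/306 ≈ 0.222222.
Under the Kimura two-parameter model, d = −½ ln(1 − 2P − Q) − ¼ ln(1 − 2Q).
1 − 2P − Q = 0.75817, giving −½ ln(0.75817) = 0.138424.
1 − 2Q = 0.555556, giving −¼ ln(0.555556) = 0.146946.
d = 0.138424 + 0.146946 = 0.285370.

0.285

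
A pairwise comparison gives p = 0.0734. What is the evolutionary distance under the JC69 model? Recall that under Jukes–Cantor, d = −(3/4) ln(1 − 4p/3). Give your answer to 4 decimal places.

0.0772

d = −(3/4) ln(1 − 4p/3) = −0.75 ln(1 − 0.097867) = −0.75 ln(0.902133)
  = −0.75 × (-0.102993) = 0.077245 substitutions/site.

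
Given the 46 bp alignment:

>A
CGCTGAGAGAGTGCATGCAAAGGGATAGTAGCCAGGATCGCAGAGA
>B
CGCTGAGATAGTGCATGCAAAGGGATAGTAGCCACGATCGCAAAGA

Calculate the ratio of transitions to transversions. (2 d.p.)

0.50

Transitions are A↔G and C↔T; transversions are all other mismatches.
Transitions: 1. Transversions: 2.
R = 1/2 = 0.50.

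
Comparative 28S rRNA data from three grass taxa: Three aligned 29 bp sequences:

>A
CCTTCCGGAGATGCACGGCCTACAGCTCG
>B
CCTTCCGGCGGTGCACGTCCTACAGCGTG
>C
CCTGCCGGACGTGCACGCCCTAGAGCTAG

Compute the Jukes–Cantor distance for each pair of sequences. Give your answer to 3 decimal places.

A–B: 5/29 sites differ → p ≈ 0.172414, d = −0.75 ln(1 − 0.229885) = 0.195912 ≈ 0.196.
A–C: 6/29 sites differ → p ≈ 0.206897, d = −0.75 ln(1 − 0.275863) = 0.242081 ≈ 0.242.
B–C: 7/29 sites differ → p ≈ 0.241379, d = −0.75 ln(1 − 0.321839) = 0.291278 ≈ 0.291.

d(A,B) = 0.196, d(A,C) = 0.242, d(B,C) = 0.291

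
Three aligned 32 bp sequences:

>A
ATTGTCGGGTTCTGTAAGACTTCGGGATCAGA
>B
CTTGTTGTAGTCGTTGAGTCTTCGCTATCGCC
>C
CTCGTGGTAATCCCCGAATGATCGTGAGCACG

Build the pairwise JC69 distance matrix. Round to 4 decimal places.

d(A,B) = 0.6566, d(A,C) = 1.0397, d(B,C) = 0.6566

A–B: 14/32 sites differ → p = 0.4375, d = −0.75 ln(1 − 0.583333) = 0.656601 ≈ 0.6566.
A–C: 18/32 sites differ → p = 0.5625, d = −0.75 ln(1 − 0.75) = 1.039721 ≈ 1.0397.
B–C: 14/32 sites differ → p = 0.4375, d = −0.75 ln(1 − 0.583333) = 0.656601 ≈ 0.6566.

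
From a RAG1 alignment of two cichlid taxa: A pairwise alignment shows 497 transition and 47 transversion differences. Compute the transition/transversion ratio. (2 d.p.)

R = 497/47 = 10.574468… ≈ 10.57 (to 2 d.p.).

10.57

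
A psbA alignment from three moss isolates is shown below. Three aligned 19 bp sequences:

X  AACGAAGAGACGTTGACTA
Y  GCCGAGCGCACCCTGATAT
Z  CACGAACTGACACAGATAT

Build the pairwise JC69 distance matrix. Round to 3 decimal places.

X–Y: 11/19 sites differ → p ≈ 0.578947, d = −0.75 ln(1 − 0.771929) = 1.108574 ≈ 1.109.
X–Z: 9/19 sites differ → p ≈ 0.473684, d = −0.75 ln(1 − 0.631579) = 0.748897 ≈ 0.749.
Y–Z: 7/19 sites differ → p ≈ 0.368421, d = −0.75 ln(1 − 0.491228) = 0.506816 ≈ 0.507.

d(X,Y) = 1.109, d(X,Z) = 0.749, d(Y,Z) = 0.507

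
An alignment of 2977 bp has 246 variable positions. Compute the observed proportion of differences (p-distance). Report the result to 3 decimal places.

p = 246/2977 = 0.082633… ≈ 0.083 (to 3 d.p.).

0.083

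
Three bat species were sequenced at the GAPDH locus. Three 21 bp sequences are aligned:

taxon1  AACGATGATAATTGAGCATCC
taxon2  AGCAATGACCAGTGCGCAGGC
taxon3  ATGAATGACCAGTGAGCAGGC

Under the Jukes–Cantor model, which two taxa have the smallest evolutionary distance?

taxon2 and taxon3

taxon1–taxon2: 8/21 differ, p = 0.381, d = 0.532.
taxon1–taxon3: 8/21 differ, p = 0.381, d = 0.532.
taxon2–taxon3: 3/21 differ, p = 0.143, d = 0.158.
The smallest distance is between taxon2 and taxon3.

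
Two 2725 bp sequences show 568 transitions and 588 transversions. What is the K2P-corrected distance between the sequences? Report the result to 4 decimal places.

P = 568/2725 ≈ 0.20844 and Q = 588/2725 ≈ 0.21578.
Under the Kimura two-parameter model, d = −½ ln(1 − 2P − Q) − ¼ ln(1 − 2Q).
1 − 2P − Q = 0.36734, giving −½ ln(0.36734) = 0.500734.
1 − 2Q = 0.56844, giving −¼ ln(0.56844) = 0.141215.
d = 0.500734 + 0.141215 = 0.641949.

0.6419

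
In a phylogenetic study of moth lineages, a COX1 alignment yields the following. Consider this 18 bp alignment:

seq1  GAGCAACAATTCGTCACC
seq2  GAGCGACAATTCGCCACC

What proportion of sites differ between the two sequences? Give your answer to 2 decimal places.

0.11

The sequences differ at 2 of 18 positions (sites 5, 14).
p = 2/18 = 0.111111… ≈ 0.11 (to 2 d.p.).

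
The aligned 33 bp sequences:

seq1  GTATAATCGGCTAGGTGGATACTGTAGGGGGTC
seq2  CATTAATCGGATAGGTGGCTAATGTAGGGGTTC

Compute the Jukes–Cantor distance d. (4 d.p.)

The sequences differ at 7 of 33 sites (1, 2, 3, 11, 19, 22, 31), so p = 7/33 ≈ 0.212121.
d = −(3/4) ln(1 − 4p/3) = −0.75 ln(1 − 0.282828) = −0.75 ln(0.717172)
  = −0.75 × (-0.332440) = 0.249330 substitutions/site.

0.2493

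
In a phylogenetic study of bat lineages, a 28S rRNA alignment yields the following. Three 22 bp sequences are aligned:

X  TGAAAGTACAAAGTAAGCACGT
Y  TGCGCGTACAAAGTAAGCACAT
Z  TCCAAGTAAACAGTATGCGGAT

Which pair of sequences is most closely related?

X–Y: 4/22 differ, p = 0.182, d = 0.208.
X–Z: 8/22 differ, p = 0.364, d = 0.497.
Y–Z: 8/22 differ, p = 0.364, d = 0.497.
The smallest distance is between X and Y.

X and Y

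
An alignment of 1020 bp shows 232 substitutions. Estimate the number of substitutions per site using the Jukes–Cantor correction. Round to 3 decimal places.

0.271

p = 232/1020 ≈ 0.227451.
d = −(3/4) ln(1 − 4p/3) = −0.75 ln(1 − 0.303268) = −0.75 ln(0.696732)
  = −0.75 × (-0.361354) = 0.271016 substitutions/site.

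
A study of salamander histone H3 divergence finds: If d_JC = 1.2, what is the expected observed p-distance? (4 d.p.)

p = (3/4)(1 − e^(−4d/3)) = 0.75 × (1 − e^(-1.6)) = 0.75 × (1 − 0.201897) = 0.598577.

0.5986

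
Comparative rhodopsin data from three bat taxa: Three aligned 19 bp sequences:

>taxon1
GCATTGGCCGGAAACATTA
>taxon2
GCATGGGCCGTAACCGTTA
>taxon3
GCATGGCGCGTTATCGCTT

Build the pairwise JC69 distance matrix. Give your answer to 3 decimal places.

d(taxon1,taxon2) = 0.247, d(taxon1,taxon3) = 0.749, d(taxon2,taxon3) = 0.410

taxon1–taxon2: 4/19 sites differ → p ≈ 0.210526, d = −0.75 ln(1 − 0.280701) = 0.247109 ≈ 0.247.
taxon1–taxon3: 9/19 sites differ → p ≈ 0.473684, d = −0.75 ln(1 − 0.631579) = 0.748897 ≈ 0.749.
taxon2–taxon3: 6/19 sites differ → p ≈ 0.315789, d = −0.75 ln(1 − 0.421052) = 0.409907 ≈ 0.410.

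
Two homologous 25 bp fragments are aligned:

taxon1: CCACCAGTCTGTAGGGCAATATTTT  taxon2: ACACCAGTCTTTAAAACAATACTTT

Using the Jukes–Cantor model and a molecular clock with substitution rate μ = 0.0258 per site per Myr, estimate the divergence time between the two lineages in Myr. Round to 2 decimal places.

The sequences differ at 6 of 25 sites (1, 11, 14, 15, 16, 22), so p = 6/25 = 0.24.
d = −(3/4) ln(1 − 4p/3) = −0.75 ln(1 − 0.32) = −0.75 ln(0.68)
  = −0.75 × (-0.385662) = 0.289247 substitutions/site.
Under a molecular clock d = 2μt, so t = d/(2μ) = 0.289247 / (2 × 0.0258) = 5.61 Myr.

5.61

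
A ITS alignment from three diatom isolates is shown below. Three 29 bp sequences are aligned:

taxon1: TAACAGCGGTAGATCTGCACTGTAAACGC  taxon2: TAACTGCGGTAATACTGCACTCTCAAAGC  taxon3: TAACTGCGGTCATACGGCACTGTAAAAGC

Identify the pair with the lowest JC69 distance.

taxon2 and taxon3

taxon1–taxon2: 7/29 differ, p = 0.241, d = 0.291.
taxon1–taxon3: 7/29 differ, p = 0.241, d = 0.291.
taxon2–taxon3: 4/29 differ, p = 0.138, d = 0.152.
The smallest distance is between taxon2 and taxon3.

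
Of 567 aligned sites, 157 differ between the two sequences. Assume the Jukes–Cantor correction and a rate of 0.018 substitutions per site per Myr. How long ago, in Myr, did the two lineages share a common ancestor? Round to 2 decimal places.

p = 157/567 ≈ 0.276896.
d = −(3/4) ln(1 − 4p/3) = −0.75 ln(1 − 0.369195) = −0.75 ln(0.630805)
  = −0.75 × (-0.460758) = 0.345569 substitutions/site.
Under a molecular clock d = 2μt, so t = d/(2μ) = 0.345569 / (2 × 0.018) = 9.60 Myr.

9.60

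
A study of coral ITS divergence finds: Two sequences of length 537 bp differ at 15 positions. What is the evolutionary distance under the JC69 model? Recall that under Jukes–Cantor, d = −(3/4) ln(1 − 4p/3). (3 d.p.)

p = 15/537 ≈ 0.027933.
d = −(3/4) ln(1 − 4p/3) = −0.75 ln(1 − 0.037244) = −0.75 ln(0.962756)
  = −0.75 × (-0.037955) = 0.028466 substitutions/site.

0.028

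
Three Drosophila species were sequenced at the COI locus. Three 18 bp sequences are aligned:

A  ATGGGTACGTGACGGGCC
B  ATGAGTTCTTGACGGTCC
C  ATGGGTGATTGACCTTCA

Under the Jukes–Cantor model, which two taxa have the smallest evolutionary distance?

A and B

A–B: 4/18 differ, p = 0.222, d = 0.264.
A–C: 7/18 differ, p = 0.389, d = 0.548.
B–C: 6/18 differ, p = 0.333, d = 0.441.
The smallest distance is between A and B.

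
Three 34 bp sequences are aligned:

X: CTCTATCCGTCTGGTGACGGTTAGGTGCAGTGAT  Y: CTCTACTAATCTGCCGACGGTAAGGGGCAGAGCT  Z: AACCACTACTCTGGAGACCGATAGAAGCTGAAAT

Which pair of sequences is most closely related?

X–Y: 10/34 differ, p = 0.294, d = 0.373.
X–Z: 15/34 differ, p = 0.441, d = 0.665.
Y–Z: 14/34 differ, p = 0.412, d = 0.597.
The smallest distance is between X and Y.

X and Y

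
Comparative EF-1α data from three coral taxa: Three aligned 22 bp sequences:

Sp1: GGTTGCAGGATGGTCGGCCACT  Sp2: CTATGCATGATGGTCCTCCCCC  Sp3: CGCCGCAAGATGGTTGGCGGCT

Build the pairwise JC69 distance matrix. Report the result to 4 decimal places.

Sp1–Sp2: 8/22 sites differ → p ≈ 0.363636, d = −0.75 ln(1 − 0.484848) = 0.497470 ≈ 0.4975.
Sp1–Sp3: 7/22 sites differ → p ≈ 0.318182, d = −0.75 ln(1 − 0.424243) = 0.414052 ≈ 0.4141.
Sp2–Sp3: 10/22 sites differ → p ≈ 0.454545, d = −0.75 ln(1 − 0.60606) = 0.698667 ≈ 0.6987.

d(Sp1,Sp2) = 0.4975, d(Sp1,Sp3) = 0.4141, d(Sp2,Sp3) = 0.6987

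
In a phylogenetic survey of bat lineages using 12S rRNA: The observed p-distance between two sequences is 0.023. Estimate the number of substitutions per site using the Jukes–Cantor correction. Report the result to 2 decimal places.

d = −(3/4) ln(1 − 4p/3) = −0.75 ln(1 − 0.030667) = −0.75 ln(0.969333)
  = −0.75 × (-0.031147) = 0.023360 substitutions/site.

0.02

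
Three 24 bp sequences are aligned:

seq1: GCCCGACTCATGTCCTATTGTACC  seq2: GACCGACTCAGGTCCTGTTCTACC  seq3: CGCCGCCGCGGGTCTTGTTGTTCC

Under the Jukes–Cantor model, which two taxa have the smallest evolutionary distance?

seq1–seq2: 4/24 differ, p = 0.167, d = 0.188.
seq1–seq3: 9/24 differ, p = 0.375, d = 0.520.
seq2–seq3: 8/24 differ, p = 0.333, d = 0.441.
The smallest distance is between seq1 and seq2.

seq1 and seq2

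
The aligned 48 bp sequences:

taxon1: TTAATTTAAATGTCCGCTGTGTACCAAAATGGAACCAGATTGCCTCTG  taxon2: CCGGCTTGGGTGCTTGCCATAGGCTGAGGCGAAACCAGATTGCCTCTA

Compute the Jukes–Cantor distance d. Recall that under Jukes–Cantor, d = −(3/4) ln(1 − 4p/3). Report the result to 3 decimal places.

The sequences differ at 23 of 48 sites, so p = 23/48 ≈ 0.479167.
d = −(3/4) ln(1 − 4p/3) = −0.75 ln(1 − 0.638889) = −0.75 ln(0.361111)
  = −0.75 × (-1.018570) = 0.763928 substitutions/site.

0.764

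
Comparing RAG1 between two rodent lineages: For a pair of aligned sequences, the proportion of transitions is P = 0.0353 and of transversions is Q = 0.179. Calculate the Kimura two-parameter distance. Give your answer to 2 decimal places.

0.25

Under the Kimura two-parameter model, d = −½ ln(1 − 2P − Q) − ¼ ln(1 − 2Q).
1 − 2P − Q = 0.7504, giving −½ ln(0.7504) = 0.143574.
1 − 2Q = 0.642, giving −¼ ln(0.642) = 0.110792.
d = 0.143574 + 0.110792 = 0.254366.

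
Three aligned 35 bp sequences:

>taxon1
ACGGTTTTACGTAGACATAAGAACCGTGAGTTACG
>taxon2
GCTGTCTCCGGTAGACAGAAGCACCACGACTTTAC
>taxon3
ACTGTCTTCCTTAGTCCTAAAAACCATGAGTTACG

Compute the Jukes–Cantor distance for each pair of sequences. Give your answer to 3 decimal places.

taxon1–taxon2: 14/35 sites differ → p = 0.4, d = −0.75 ln(1 − 0.533333) = 0.571605 ≈ 0.572.
taxon1–taxon3: 8/35 sites differ → p ≈ 0.228571, d = −0.75 ln(1 − 0.304761) = 0.272625 ≈ 0.273.
taxon2–taxon3: 14/35 sites differ → p = 0.4, d = −0.75 ln(1 − 0.533333) = 0.571605 ≈ 0.572.

d(taxon1,taxon2) = 0.572, d(taxon1,taxon3) = 0.273, d(taxon2,taxon3) = 0.572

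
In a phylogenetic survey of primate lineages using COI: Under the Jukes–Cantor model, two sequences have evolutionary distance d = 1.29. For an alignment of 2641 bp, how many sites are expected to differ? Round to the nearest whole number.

Invert JC69: p = (3/4)(1 − e^(−4d/3)) = 0.75 × (1 − e^(-1.72)) = 0.75 × (1 − 0.179066) = 0.615701.
Expected differing sites = pL ≈ 0.615701 × 2641 = 1626.066341 ≈ 1626.

1626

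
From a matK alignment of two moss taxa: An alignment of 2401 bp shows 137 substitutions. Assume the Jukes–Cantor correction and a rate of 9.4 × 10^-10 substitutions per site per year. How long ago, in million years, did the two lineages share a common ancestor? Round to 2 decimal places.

31.57

p = 137/2401 ≈ 0.05706.
d = −(3/4) ln(1 − 4p/3) = −0.75 ln(1 − 0.07608) = −0.75 ln(0.92392)
  = −0.75 × (-0.079130) = 0.059348 substitutions/site.
Under a molecular clock d = 2μt, so t = d/(2μ) = 0.059348 / (2 × 9.4 × 10^-10) = 31.57 million years.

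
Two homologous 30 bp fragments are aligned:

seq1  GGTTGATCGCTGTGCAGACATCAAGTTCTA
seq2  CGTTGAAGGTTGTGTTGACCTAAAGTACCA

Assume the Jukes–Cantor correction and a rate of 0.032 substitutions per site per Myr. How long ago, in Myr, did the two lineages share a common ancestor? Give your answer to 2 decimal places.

6.89

The sequences differ at 10 of 30 sites (1, 7, 8, 10, 15, 16, 20, 22, 27, 29), so p = 10/30 ≈ 0.333333.
d = −(3/4) ln(1 − 4p/3) = −0.75 ln(1 − 0.444444) = −0.75 ln(0.555556)
  = −0.75 × (-0.587786) = 0.440840 substitutions/site.
Under a molecular clock d = 2μt, so t = d/(2μ) = 0.440840 / (2 × 0.032) = 6.89 Myr.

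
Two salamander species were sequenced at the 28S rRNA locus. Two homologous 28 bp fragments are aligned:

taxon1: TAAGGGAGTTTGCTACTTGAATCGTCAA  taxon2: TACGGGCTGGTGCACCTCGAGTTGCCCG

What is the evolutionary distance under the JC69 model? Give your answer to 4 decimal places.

0.7238

The sequences differ at 13 of 28 sites, so p = 13/28 ≈ 0.464286.
d = −(3/4) ln(1 − 4p/3) = −0.75 ln(1 − 0.619048) = −0.75 ln(0.380952)
  = −0.75 × (-0.965082) = 0.723812 substitutions/site.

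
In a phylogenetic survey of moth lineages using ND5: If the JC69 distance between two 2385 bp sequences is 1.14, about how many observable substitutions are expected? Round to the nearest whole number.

1398

Invert JC69: p = (3/4)(1 − e^(−4d/3)) = 0.75 × (1 − e^(-1.52)) = 0.75 × (1 − 0.218712) = 0.585966.
Expected differing sites = pL ≈ 0.585966 × 2385 = 1397.52891 ≈ 1398.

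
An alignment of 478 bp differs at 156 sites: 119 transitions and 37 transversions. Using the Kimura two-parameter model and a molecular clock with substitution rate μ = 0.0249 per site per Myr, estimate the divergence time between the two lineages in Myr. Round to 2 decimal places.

9.44

P = 119/478 ≈ 0.248954 and Q = 37/478 ≈ 0.077406.
Under the Kimura two-parameter model, d = −½ ln(1 − 2P − Q) − ¼ ln(1 − 2Q).
1 − 2P − Q = 0.424686, giving −½ ln(0.424686) = 0.428203.
1 − 2Q = 0.845188, giving −¼ ln(0.845188) = 0.042049.
d = 0.428203 + 0.042049 = 0.470252.
Under a molecular clock d = 2μt, so t = d/(2μ) = 0.470252 / (2 × 0.0249) = 9.44 Myr.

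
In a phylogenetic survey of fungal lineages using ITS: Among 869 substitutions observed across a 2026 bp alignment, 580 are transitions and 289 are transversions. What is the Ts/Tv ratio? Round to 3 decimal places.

R = 580/289 = 2.006920… ≈ 2.007 (to 3 d.p.).

2.007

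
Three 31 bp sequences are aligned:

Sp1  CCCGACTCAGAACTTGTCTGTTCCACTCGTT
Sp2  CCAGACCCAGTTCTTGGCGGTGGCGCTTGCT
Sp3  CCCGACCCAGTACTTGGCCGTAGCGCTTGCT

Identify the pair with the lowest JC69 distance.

Sp1–Sp2: 11/31 differ, p = 0.355, d = 0.481.
Sp1–Sp3: 9/31 differ, p = 0.290, d = 0.367.
Sp2–Sp3: 4/31 differ, p = 0.129, d = 0.142.
The smallest distance is between Sp2 and Sp3.

Sp2 and Sp3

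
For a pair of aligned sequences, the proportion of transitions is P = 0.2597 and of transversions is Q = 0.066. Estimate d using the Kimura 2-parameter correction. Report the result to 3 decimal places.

0.476

Under the Kimura two-parameter model, d = −½ ln(1 − 2P − Q) − ¼ ln(1 − 2Q).
1 − 2P − Q = 0.4146, giving −½ ln(0.4146) = 0.440221.
1 − 2Q = 0.868, giving −¼ ln(0.868) = 0.035391.
d = 0.440221 + 0.035391 = 0.475612.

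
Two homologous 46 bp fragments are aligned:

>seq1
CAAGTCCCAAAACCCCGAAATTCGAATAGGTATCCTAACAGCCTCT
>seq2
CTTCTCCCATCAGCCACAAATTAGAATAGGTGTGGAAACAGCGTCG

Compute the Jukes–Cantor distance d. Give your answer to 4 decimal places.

0.4279

The sequences differ at 15 of 46 sites, so p = 15/46 ≈ 0.326087.
d = −(3/4) ln(1 − 4p/3) = −0.75 ln(1 − 0.434783) = −0.75 ln(0.565217)
  = −0.75 × (-0.570546) = 0.427910 substitutions/site.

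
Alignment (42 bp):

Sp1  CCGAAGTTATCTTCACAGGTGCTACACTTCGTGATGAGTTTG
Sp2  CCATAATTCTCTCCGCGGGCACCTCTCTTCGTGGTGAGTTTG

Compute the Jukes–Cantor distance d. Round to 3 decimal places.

0.399

The sequences differ at 13 of 42 sites, so p = 13/42 ≈ 0.309524.
d = −(3/4) ln(1 − 4p/3) = −0.75 ln(1 − 0.412699) = −0.75 ln(0.587301)
  = −0.75 × (-0.532218) = 0.399164 substitutions/site.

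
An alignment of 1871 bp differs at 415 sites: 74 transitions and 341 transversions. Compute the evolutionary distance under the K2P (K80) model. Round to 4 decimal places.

P = 74/1871 ≈ 0.039551 and Q = 341/1871 ≈ 0.182255.
Under the Kimura two-parameter model, d = −½ ln(1 − 2P − Q) − ¼ ln(1 − 2Q).
1 − 2P − Q = 0.738643, giving −½ ln(0.738643) = 0.151470.
1 − 2Q = 0.63549, giving −¼ ln(0.63549) = 0.113340.
d = 0.151470 + 0.113340 = 0.264810.

0.2648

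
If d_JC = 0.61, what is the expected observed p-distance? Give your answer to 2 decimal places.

0.42

p = (3/4)(1 − e^(−4d/3)) = 0.75 × (1 − e^(-0.813333)) = 0.75 × (1 − 0.443378) = 0.417467.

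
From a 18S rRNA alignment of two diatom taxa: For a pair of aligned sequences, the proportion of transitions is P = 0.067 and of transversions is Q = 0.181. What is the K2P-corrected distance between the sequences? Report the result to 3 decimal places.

0.302

Under the Kimura two-parameter model, d = −½ ln(1 − 2P − Q) − ¼ ln(1 − 2Q).
1 − 2P − Q = 0.685, giving −½ ln(0.685) = 0.189168.
1 − 2Q = 0.638, giving −¼ ln(0.638) = 0.112354.
d = 0.189168 + 0.112354 = 0.301522.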